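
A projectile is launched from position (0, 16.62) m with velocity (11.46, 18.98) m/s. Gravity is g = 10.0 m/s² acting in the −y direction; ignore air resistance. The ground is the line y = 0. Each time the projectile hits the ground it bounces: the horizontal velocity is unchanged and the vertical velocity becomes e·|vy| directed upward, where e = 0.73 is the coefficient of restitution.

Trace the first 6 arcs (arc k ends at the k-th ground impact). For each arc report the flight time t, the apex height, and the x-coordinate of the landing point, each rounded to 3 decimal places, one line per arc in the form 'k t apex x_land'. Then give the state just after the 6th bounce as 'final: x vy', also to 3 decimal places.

Arc 1: start y=16.620, vy=18.980 → t=4.530, apex=34.632, x_land=51.912, impact vy=-26.318
  bounce: vy ← 0.73·26.318 = 19.212
Arc 2: start y=0.000, vy=19.212 → t=3.842, apex=18.455, x_land=95.946, impact vy=-19.212
  bounce: vy ← 0.73·19.212 = 14.025
Arc 3: start y=0.000, vy=14.025 → t=2.805, apex=9.835, x_land=128.091, impact vy=-14.025
  bounce: vy ← 0.73·14.025 = 10.238
Arc 4: start y=0.000, vy=10.238 → t=2.048, apex=5.241, x_land=151.557, impact vy=-10.238
  bounce: vy ← 0.73·10.238 = 7.474
Arc 5: start y=0.000, vy=7.474 → t=1.495, apex=2.793, x_land=168.687, impact vy=-7.474
  bounce: vy ← 0.73·7.474 = 5.456
Arc 6: start y=0.000, vy=5.456 → t=1.091, apex=1.488, x_land=181.192, impact vy=-5.456
  bounce: vy ← 0.73·5.456 = 3.983

1 4.530 34.632 51.912
2 3.842 18.455 95.946
3 2.805 9.835 128.091
4 2.048 5.241 151.557
5 1.495 2.793 168.687
6 1.091 1.488 181.192
final: 181.192 3.983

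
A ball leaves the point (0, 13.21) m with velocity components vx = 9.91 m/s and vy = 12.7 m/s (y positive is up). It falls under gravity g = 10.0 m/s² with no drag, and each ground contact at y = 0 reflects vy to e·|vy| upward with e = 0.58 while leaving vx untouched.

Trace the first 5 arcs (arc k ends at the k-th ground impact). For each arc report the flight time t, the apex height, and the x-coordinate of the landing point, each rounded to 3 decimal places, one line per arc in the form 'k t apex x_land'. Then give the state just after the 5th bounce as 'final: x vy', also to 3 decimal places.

Arc 1: start y=13.210, vy=12.700 → t=3.333, apex=21.274, x_land=33.027, impact vy=-20.627
  bounce: vy ← 0.58·20.627 = 11.964
Arc 2: start y=0.000, vy=11.964 → t=2.393, apex=7.157, x_land=56.740, impact vy=-11.964
  bounce: vy ← 0.58·11.964 = 6.939
Arc 3: start y=0.000, vy=6.939 → t=1.388, apex=2.408, x_land=70.493, impact vy=-6.939
  bounce: vy ← 0.58·6.939 = 4.025
Arc 4: start y=0.000, vy=4.025 → t=0.805, apex=0.810, x_land=78.470, impact vy=-4.025
  bounce: vy ← 0.58·4.025 = 2.334
Arc 5: start y=0.000, vy=2.334 → t=0.467, apex=0.272, x_land=83.097, impact vy=-2.334
  bounce: vy ← 0.58·2.334 = 1.354

1 3.333 21.274 33.027
2 2.393 7.157 56.740
3 1.388 2.408 70.493
4 0.805 0.810 78.470
5 0.467 0.272 83.097
final: 83.097 1.354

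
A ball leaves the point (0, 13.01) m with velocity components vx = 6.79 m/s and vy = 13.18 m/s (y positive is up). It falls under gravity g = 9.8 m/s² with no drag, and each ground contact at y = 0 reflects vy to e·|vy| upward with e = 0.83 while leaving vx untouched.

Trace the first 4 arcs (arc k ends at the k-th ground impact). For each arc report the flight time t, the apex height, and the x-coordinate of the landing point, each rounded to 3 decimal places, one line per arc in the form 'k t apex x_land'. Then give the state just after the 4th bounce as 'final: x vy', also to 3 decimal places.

1 3.458 21.873 23.478
2 3.507 15.068 47.292
3 2.911 10.381 67.057
4 2.416 7.151 83.463
final: 83.463 9.826

Arc 1: start y=13.010, vy=13.180 → t=3.458, apex=21.873, x_land=23.478, impact vy=-20.705
  bounce: vy ← 0.83·20.705 = 17.185
Arc 2: start y=0.000, vy=17.185 → t=3.507, apex=15.068, x_land=47.292, impact vy=-17.185
  bounce: vy ← 0.83·17.185 = 14.264
Arc 3: start y=0.000, vy=14.264 → t=2.911, apex=10.381, x_land=67.057, impact vy=-14.264
  bounce: vy ← 0.83·14.264 = 11.839
Arc 4: start y=0.000, vy=11.839 → t=2.416, apex=7.151, x_land=83.463, impact vy=-11.839
  bounce: vy ← 0.83·11.839 = 9.826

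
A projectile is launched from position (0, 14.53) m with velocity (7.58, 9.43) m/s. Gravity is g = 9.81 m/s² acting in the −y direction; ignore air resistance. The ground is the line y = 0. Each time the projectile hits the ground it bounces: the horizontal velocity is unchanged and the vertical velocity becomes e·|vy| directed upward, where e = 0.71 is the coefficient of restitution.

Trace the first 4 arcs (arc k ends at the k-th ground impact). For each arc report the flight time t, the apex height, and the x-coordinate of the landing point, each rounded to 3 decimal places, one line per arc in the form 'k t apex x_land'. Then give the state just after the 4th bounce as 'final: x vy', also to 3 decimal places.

1 2.933 19.062 22.229
2 2.799 9.609 43.448
3 1.988 4.844 58.514
4 1.411 2.442 69.211
final: 69.211 4.914

Arc 1: start y=14.530, vy=9.430 → t=2.933, apex=19.062, x_land=22.229, impact vy=-19.339
  bounce: vy ← 0.71·19.339 = 13.731
Arc 2: start y=0.000, vy=13.731 → t=2.799, apex=9.609, x_land=43.448, impact vy=-13.731
  bounce: vy ← 0.71·13.731 = 9.749
Arc 3: start y=0.000, vy=9.749 → t=1.988, apex=4.844, x_land=58.514, impact vy=-9.749
  bounce: vy ← 0.71·9.749 = 6.922
Arc 4: start y=0.000, vy=6.922 → t=1.411, apex=2.442, x_land=69.211, impact vy=-6.922
  bounce: vy ← 0.71·6.922 = 4.914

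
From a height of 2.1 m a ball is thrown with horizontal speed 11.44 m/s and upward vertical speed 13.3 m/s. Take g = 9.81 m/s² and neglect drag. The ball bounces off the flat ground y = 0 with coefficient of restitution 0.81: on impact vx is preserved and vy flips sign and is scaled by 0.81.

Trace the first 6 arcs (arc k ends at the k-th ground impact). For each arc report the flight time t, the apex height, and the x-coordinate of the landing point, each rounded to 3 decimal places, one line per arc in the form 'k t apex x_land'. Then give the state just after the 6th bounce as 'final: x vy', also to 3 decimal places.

1 2.861 11.116 32.732
2 2.439 7.293 60.631
3 1.975 4.785 83.229
4 1.600 3.139 101.534
5 1.296 2.060 116.361
6 1.050 1.351 128.370
final: 128.370 4.171

Arc 1: start y=2.100, vy=13.300 → t=2.861, apex=11.116, x_land=32.732, impact vy=-14.768
  bounce: vy ← 0.81·14.768 = 11.962
Arc 2: start y=0.000, vy=11.962 → t=2.439, apex=7.293, x_land=60.631, impact vy=-11.962
  bounce: vy ← 0.81·11.962 = 9.689
Arc 3: start y=0.000, vy=9.689 → t=1.975, apex=4.785, x_land=83.229, impact vy=-9.689
  bounce: vy ← 0.81·9.689 = 7.848
Arc 4: start y=0.000, vy=7.848 → t=1.600, apex=3.139, x_land=101.534, impact vy=-7.848
  bounce: vy ← 0.81·7.848 = 6.357
Arc 5: start y=0.000, vy=6.357 → t=1.296, apex=2.060, x_land=116.361, impact vy=-6.357
  bounce: vy ← 0.81·6.357 = 5.149
Arc 6: start y=0.000, vy=5.149 → t=1.050, apex=1.351, x_land=128.370, impact vy=-5.149
  bounce: vy ← 0.81·5.149 = 4.171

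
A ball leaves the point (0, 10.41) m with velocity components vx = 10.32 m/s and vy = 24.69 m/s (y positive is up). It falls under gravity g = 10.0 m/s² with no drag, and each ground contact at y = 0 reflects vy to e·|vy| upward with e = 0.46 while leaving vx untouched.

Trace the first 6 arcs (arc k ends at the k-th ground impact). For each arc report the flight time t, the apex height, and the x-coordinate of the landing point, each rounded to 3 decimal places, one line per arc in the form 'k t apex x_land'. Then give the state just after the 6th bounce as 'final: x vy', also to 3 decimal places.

1 5.329 40.890 54.992
2 2.631 8.652 82.144
3 1.210 1.831 94.633
4 0.557 0.387 100.378
5 0.256 0.082 103.021
6 0.118 0.017 104.237
final: 104.237 0.271

Arc 1: start y=10.410, vy=24.690 → t=5.329, apex=40.890, x_land=54.992, impact vy=-28.597
  bounce: vy ← 0.46·28.597 = 13.155
Arc 2: start y=0.000, vy=13.155 → t=2.631, apex=8.652, x_land=82.144, impact vy=-13.155
  bounce: vy ← 0.46·13.155 = 6.051
Arc 3: start y=0.000, vy=6.051 → t=1.210, apex=1.831, x_land=94.633, impact vy=-6.051
  bounce: vy ← 0.46·6.051 = 2.784
Arc 4: start y=0.000, vy=2.784 → t=0.557, apex=0.387, x_land=100.378, impact vy=-2.784
  bounce: vy ← 0.46·2.784 = 1.280
Arc 5: start y=0.000, vy=1.280 → t=0.256, apex=0.082, x_land=103.021, impact vy=-1.280
  bounce: vy ← 0.46·1.280 = 0.589
Arc 6: start y=0.000, vy=0.589 → t=0.118, apex=0.017, x_land=104.237, impact vy=-0.589
  bounce: vy ← 0.46·0.589 = 0.271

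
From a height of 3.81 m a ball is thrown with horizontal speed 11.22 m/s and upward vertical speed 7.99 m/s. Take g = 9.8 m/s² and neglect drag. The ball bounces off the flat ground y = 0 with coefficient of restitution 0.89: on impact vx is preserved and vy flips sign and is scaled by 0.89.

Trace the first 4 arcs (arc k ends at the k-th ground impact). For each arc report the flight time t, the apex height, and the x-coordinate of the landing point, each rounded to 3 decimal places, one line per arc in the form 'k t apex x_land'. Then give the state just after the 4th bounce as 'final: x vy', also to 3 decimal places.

Arc 1: start y=3.810, vy=7.990 → t=2.016, apex=7.067, x_land=22.622, impact vy=-11.769
  bounce: vy ← 0.89·11.769 = 10.475
Arc 2: start y=0.000, vy=10.475 → t=2.138, apex=5.598, x_land=46.607, impact vy=-10.475
  bounce: vy ← 0.89·10.475 = 9.322
Arc 3: start y=0.000, vy=9.322 → t=1.903, apex=4.434, x_land=67.954, impact vy=-9.322
  bounce: vy ← 0.89·9.322 = 8.297
Arc 4: start y=0.000, vy=8.297 → t=1.693, apex=3.512, x_land=86.952, impact vy=-8.297
  bounce: vy ← 0.89·8.297 = 7.384

1 2.016 7.067 22.622
2 2.138 5.598 46.607
3 1.903 4.434 67.954
4 1.693 3.512 86.952
final: 86.952 7.384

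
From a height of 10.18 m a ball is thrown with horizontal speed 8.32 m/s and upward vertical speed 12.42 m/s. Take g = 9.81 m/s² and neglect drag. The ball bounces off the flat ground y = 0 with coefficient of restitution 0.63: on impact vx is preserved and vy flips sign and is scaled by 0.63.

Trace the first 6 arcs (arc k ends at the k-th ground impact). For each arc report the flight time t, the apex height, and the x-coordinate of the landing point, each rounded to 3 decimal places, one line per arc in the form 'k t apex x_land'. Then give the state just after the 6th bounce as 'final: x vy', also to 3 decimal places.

1 3.184 18.042 26.490
2 2.417 7.161 46.596
3 1.522 2.842 59.263
4 0.959 1.128 67.243
5 0.604 0.448 72.270
6 0.381 0.178 75.437
final: 75.437 1.176

Arc 1: start y=10.180, vy=12.420 → t=3.184, apex=18.042, x_land=26.490, impact vy=-18.815
  bounce: vy ← 0.63·18.815 = 11.853
Arc 2: start y=0.000, vy=11.853 → t=2.417, apex=7.161, x_land=46.596, impact vy=-11.853
  bounce: vy ← 0.63·11.853 = 7.468
Arc 3: start y=0.000, vy=7.468 → t=1.522, apex=2.842, x_land=59.263, impact vy=-7.468
  bounce: vy ← 0.63·7.468 = 4.705
Arc 4: start y=0.000, vy=4.705 → t=0.959, apex=1.128, x_land=67.243, impact vy=-4.705
  bounce: vy ← 0.63·4.705 = 2.964
Arc 5: start y=0.000, vy=2.964 → t=0.604, apex=0.448, x_land=72.270, impact vy=-2.964
  bounce: vy ← 0.63·2.964 = 1.867
Arc 6: start y=0.000, vy=1.867 → t=0.381, apex=0.178, x_land=75.437, impact vy=-1.867
  bounce: vy ← 0.63·1.867 = 1.176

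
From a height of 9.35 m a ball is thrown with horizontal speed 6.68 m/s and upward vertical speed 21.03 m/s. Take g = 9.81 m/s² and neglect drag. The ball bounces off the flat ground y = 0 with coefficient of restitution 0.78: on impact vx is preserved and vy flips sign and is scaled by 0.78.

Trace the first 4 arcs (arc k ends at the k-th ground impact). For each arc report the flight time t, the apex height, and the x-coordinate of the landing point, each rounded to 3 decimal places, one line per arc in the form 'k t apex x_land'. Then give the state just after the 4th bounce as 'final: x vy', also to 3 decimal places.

1 4.694 31.891 31.353
2 3.978 19.403 57.925
3 3.103 11.805 78.651
4 2.420 7.182 94.817
final: 94.817 9.259

Arc 1: start y=9.350, vy=21.030 → t=4.694, apex=31.891, x_land=31.353, impact vy=-25.014
  bounce: vy ← 0.78·25.014 = 19.511
Arc 2: start y=0.000, vy=19.511 → t=3.978, apex=19.403, x_land=57.925, impact vy=-19.511
  bounce: vy ← 0.78·19.511 = 15.219
Arc 3: start y=0.000, vy=15.219 → t=3.103, apex=11.805, x_land=78.651, impact vy=-15.219
  bounce: vy ← 0.78·15.219 = 11.871
Arc 4: start y=0.000, vy=11.871 → t=2.420, apex=7.182, x_land=94.817, impact vy=-11.871
  bounce: vy ← 0.78·11.871 = 9.259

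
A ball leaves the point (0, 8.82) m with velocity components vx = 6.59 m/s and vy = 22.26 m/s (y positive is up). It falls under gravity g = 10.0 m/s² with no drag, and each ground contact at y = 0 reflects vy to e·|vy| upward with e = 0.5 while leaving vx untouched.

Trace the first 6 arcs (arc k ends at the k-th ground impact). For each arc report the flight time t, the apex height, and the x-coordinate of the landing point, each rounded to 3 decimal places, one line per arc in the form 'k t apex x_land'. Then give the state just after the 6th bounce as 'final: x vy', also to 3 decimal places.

1 4.818 33.595 31.751
2 2.592 8.399 48.833
3 1.296 2.100 57.374
4 0.648 0.525 61.645
5 0.324 0.131 63.780
6 0.162 0.033 64.848
final: 64.848 0.405

Arc 1: start y=8.820, vy=22.260 → t=4.818, apex=33.595, x_land=31.751, impact vy=-25.921
  bounce: vy ← 0.5·25.921 = 12.961
Arc 2: start y=0.000, vy=12.961 → t=2.592, apex=8.399, x_land=48.833, impact vy=-12.961
  bounce: vy ← 0.5·12.961 = 6.480
Arc 3: start y=0.000, vy=6.480 → t=1.296, apex=2.100, x_land=57.374, impact vy=-6.480
  bounce: vy ← 0.5·6.480 = 3.240
Arc 4: start y=0.000, vy=3.240 → t=0.648, apex=0.525, x_land=61.645, impact vy=-3.240
  bounce: vy ← 0.5·3.240 = 1.620
Arc 5: start y=0.000, vy=1.620 → t=0.324, apex=0.131, x_land=63.780, impact vy=-1.620
  bounce: vy ← 0.5·1.620 = 0.810
Arc 6: start y=0.000, vy=0.810 → t=0.162, apex=0.033, x_land=64.848, impact vy=-0.810
  bounce: vy ← 0.5·0.810 = 0.405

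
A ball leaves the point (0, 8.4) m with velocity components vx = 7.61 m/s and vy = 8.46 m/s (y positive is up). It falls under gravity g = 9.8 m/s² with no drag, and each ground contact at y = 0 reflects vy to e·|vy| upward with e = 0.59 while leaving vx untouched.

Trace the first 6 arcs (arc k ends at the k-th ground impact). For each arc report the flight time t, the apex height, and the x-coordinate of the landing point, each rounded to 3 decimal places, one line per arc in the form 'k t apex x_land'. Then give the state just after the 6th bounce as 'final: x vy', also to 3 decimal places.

1 2.432 12.052 18.504
2 1.851 4.195 32.587
3 1.092 1.460 40.896
4 0.644 0.508 45.798
5 0.380 0.177 48.690
6 0.224 0.062 50.397
final: 50.397 0.648

Arc 1: start y=8.400, vy=8.460 → t=2.432, apex=12.052, x_land=18.504, impact vy=-15.369
  bounce: vy ← 0.59·15.369 = 9.068
Arc 2: start y=0.000, vy=9.068 → t=1.851, apex=4.195, x_land=32.587, impact vy=-9.068
  bounce: vy ← 0.59·9.068 = 5.350
Arc 3: start y=0.000, vy=5.350 → t=1.092, apex=1.460, x_land=40.896, impact vy=-5.350
  bounce: vy ← 0.59·5.350 = 3.157
Arc 4: start y=0.000, vy=3.157 → t=0.644, apex=0.508, x_land=45.798, impact vy=-3.157
  bounce: vy ← 0.59·3.157 = 1.862
Arc 5: start y=0.000, vy=1.862 → t=0.380, apex=0.177, x_land=48.690, impact vy=-1.862
  bounce: vy ← 0.59·1.862 = 1.099
Arc 6: start y=0.000, vy=1.099 → t=0.224, apex=0.062, x_land=50.397, impact vy=-1.099
  bounce: vy ← 0.59·1.099 = 0.648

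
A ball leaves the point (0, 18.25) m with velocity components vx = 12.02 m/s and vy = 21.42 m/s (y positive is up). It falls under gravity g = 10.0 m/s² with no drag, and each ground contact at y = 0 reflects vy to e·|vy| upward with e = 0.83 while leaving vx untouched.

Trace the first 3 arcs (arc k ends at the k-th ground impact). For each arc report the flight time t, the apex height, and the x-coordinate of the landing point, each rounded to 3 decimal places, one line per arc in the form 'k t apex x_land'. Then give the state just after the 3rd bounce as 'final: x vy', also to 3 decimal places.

Arc 1: start y=18.250, vy=21.420 → t=5.012, apex=41.191, x_land=60.247, impact vy=-28.702
  bounce: vy ← 0.83·28.702 = 23.823
Arc 2: start y=0.000, vy=23.823 → t=4.765, apex=28.376, x_land=117.517, impact vy=-23.823
  bounce: vy ← 0.83·23.823 = 19.773
Arc 3: start y=0.000, vy=19.773 → t=3.955, apex=19.548, x_land=165.051, impact vy=-19.773
  bounce: vy ← 0.83·19.773 = 16.412

1 5.012 41.191 60.247
2 4.765 28.376 117.517
3 3.955 19.548 165.051
final: 165.051 16.412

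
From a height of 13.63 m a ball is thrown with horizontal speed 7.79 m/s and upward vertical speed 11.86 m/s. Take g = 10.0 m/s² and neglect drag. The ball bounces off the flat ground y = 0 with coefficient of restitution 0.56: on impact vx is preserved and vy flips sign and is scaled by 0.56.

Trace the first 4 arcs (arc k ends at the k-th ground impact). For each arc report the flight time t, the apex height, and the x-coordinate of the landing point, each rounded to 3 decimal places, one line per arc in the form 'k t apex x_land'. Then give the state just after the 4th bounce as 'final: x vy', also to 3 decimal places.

Arc 1: start y=13.630, vy=11.860 → t=3.219, apex=20.663, x_land=25.075, impact vy=-20.329
  bounce: vy ← 0.56·20.329 = 11.384
Arc 2: start y=0.000, vy=11.384 → t=2.277, apex=6.480, x_land=42.812, impact vy=-11.384
  bounce: vy ← 0.56·11.384 = 6.375
Arc 3: start y=0.000, vy=6.375 → t=1.275, apex=2.032, x_land=52.744, impact vy=-6.375
  bounce: vy ← 0.56·6.375 = 3.570
Arc 4: start y=0.000, vy=3.570 → t=0.714, apex=0.637, x_land=58.306, impact vy=-3.570
  bounce: vy ← 0.56·3.570 = 1.999

1 3.219 20.663 25.075
2 2.277 6.480 42.812
3 1.275 2.032 52.744
4 0.714 0.637 58.306
final: 58.306 1.999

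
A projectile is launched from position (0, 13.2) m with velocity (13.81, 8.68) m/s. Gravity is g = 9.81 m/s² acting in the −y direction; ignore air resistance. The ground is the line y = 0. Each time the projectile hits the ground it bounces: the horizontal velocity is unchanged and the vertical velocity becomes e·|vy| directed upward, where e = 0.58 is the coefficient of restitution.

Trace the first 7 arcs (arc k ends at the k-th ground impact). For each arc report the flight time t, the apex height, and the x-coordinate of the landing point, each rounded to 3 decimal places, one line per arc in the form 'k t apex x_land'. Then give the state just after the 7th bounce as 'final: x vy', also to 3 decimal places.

Arc 1: start y=13.200, vy=8.680 → t=2.749, apex=17.040, x_land=37.959, impact vy=-18.285
  bounce: vy ← 0.58·18.285 = 10.605
Arc 2: start y=0.000, vy=10.605 → t=2.162, apex=5.732, x_land=67.818, impact vy=-10.605
  bounce: vy ← 0.58·10.605 = 6.151
Arc 3: start y=0.000, vy=6.151 → t=1.254, apex=1.928, x_land=85.136, impact vy=-6.151
  bounce: vy ← 0.58·6.151 = 3.568
Arc 4: start y=0.000, vy=3.568 → t=0.727, apex=0.649, x_land=95.180, impact vy=-3.568
  bounce: vy ← 0.58·3.568 = 2.069
Arc 5: start y=0.000, vy=2.069 → t=0.422, apex=0.218, x_land=101.006, impact vy=-2.069
  bounce: vy ← 0.58·2.069 = 1.200
Arc 6: start y=0.000, vy=1.200 → t=0.245, apex=0.073, x_land=104.385, impact vy=-1.200
  bounce: vy ← 0.58·1.200 = 0.696
Arc 7: start y=0.000, vy=0.696 → t=0.142, apex=0.025, x_land=106.345, impact vy=-0.696
  bounce: vy ← 0.58·0.696 = 0.404

1 2.749 17.040 37.959
2 2.162 5.732 67.818
3 1.254 1.928 85.136
4 0.727 0.649 95.180
5 0.422 0.218 101.006
6 0.245 0.073 104.385
7 0.142 0.025 106.345
final: 106.345 0.404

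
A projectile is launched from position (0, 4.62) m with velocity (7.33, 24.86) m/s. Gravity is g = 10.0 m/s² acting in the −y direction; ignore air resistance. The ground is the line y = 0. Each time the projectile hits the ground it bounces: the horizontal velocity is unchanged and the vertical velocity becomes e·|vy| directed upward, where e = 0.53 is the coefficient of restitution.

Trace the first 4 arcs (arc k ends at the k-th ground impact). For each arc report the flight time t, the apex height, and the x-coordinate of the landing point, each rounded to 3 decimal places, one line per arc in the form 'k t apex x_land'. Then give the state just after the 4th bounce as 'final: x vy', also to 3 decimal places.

1 5.151 35.521 37.760
2 2.825 9.978 58.469
3 1.497 2.803 69.445
4 0.794 0.787 75.262
final: 75.262 2.103

Arc 1: start y=4.620, vy=24.860 → t=5.151, apex=35.521, x_land=37.760, impact vy=-26.654
  bounce: vy ← 0.53·26.654 = 14.126
Arc 2: start y=0.000, vy=14.126 → t=2.825, apex=9.978, x_land=58.469, impact vy=-14.126
  bounce: vy ← 0.53·14.126 = 7.487
Arc 3: start y=0.000, vy=7.487 → t=1.497, apex=2.803, x_land=69.445, impact vy=-7.487
  bounce: vy ← 0.53·7.487 = 3.968
Arc 4: start y=0.000, vy=3.968 → t=0.794, apex=0.787, x_land=75.262, impact vy=-3.968
  bounce: vy ← 0.53·3.968 = 2.103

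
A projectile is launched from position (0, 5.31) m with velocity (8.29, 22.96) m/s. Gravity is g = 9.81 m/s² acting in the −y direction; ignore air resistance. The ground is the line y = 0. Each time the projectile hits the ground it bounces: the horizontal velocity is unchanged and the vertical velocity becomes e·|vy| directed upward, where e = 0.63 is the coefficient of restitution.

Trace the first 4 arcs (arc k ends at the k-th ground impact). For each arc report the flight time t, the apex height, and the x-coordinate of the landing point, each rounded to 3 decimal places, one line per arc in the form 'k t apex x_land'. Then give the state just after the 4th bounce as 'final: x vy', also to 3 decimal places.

Arc 1: start y=5.310, vy=22.960 → t=4.902, apex=32.179, x_land=40.636, impact vy=-25.127
  bounce: vy ← 0.63·25.127 = 15.830
Arc 2: start y=0.000, vy=15.830 → t=3.227, apex=12.772, x_land=67.390, impact vy=-15.830
  bounce: vy ← 0.63·15.830 = 9.973
Arc 3: start y=0.000, vy=9.973 → t=2.033, apex=5.069, x_land=84.245, impact vy=-9.973
  bounce: vy ← 0.63·9.973 = 6.283
Arc 4: start y=0.000, vy=6.283 → t=1.281, apex=2.012, x_land=94.864, impact vy=-6.283
  bounce: vy ← 0.63·6.283 = 3.958

1 4.902 32.179 40.636
2 3.227 12.772 67.390
3 2.033 5.069 84.245
4 1.281 2.012 94.864
final: 94.864 3.958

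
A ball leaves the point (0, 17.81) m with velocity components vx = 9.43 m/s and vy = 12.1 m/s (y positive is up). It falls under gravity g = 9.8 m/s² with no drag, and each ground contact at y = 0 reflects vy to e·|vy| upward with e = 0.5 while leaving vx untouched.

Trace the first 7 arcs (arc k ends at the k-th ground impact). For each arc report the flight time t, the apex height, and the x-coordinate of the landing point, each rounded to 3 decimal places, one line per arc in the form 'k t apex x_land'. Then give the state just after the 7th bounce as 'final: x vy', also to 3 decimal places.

Arc 1: start y=17.810, vy=12.100 → t=3.506, apex=25.280, x_land=33.062, impact vy=-22.260
  bounce: vy ← 0.5·22.260 = 11.130
Arc 2: start y=0.000, vy=11.130 → t=2.271, apex=6.320, x_land=54.481, impact vy=-11.130
  bounce: vy ← 0.5·11.130 = 5.565
Arc 3: start y=0.000, vy=5.565 → t=1.136, apex=1.580, x_land=65.191, impact vy=-5.565
  bounce: vy ← 0.5·5.565 = 2.782
Arc 4: start y=0.000, vy=2.782 → t=0.568, apex=0.395, x_land=70.546, impact vy=-2.782
  bounce: vy ← 0.5·2.782 = 1.391
Arc 5: start y=0.000, vy=1.391 → t=0.284, apex=0.099, x_land=73.223, impact vy=-1.391
  bounce: vy ← 0.5·1.391 = 0.696
Arc 6: start y=0.000, vy=0.696 → t=0.142, apex=0.025, x_land=74.562, impact vy=-0.696
  bounce: vy ← 0.5·0.696 = 0.348
Arc 7: start y=0.000, vy=0.348 → t=0.071, apex=0.006, x_land=75.231, impact vy=-0.348
  bounce: vy ← 0.5·0.348 = 0.174

1 3.506 25.280 33.062
2 2.271 6.320 54.481
3 1.136 1.580 65.191
4 0.568 0.395 70.546
5 0.284 0.099 73.223
6 0.142 0.025 74.562
7 0.071 0.006 75.231
final: 75.231 0.174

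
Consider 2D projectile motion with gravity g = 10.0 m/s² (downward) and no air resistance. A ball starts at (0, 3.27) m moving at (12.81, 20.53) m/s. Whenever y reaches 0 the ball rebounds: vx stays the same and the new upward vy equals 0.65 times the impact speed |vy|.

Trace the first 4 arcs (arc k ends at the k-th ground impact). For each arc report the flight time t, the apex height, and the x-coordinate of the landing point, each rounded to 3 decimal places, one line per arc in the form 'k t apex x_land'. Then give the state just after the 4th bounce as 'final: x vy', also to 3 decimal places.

1 4.260 24.344 54.565
2 2.868 10.285 91.310
3 1.865 4.346 115.195
4 1.212 1.836 130.720
final: 130.720 3.939

Arc 1: start y=3.270, vy=20.530 → t=4.260, apex=24.344, x_land=54.565, impact vy=-22.065
  bounce: vy ← 0.65·22.065 = 14.342
Arc 2: start y=0.000, vy=14.342 → t=2.868, apex=10.285, x_land=91.310, impact vy=-14.342
  bounce: vy ← 0.65·14.342 = 9.323
Arc 3: start y=0.000, vy=9.323 → t=1.865, apex=4.346, x_land=115.195, impact vy=-9.323
  bounce: vy ← 0.65·9.323 = 6.060
Arc 4: start y=0.000, vy=6.060 → t=1.212, apex=1.836, x_land=130.720, impact vy=-6.060
  bounce: vy ← 0.65·6.060 = 3.939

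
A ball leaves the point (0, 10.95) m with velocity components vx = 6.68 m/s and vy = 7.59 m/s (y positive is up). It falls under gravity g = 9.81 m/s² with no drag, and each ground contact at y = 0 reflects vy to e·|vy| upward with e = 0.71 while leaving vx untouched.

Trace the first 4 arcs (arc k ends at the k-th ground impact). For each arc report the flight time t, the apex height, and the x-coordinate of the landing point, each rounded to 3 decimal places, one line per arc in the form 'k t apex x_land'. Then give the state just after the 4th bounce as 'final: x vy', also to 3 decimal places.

1 2.456 13.886 16.408
2 2.389 7.000 32.368
3 1.696 3.529 43.700
4 1.204 1.779 51.745
final: 51.745 4.194

Arc 1: start y=10.950, vy=7.590 → t=2.456, apex=13.886, x_land=16.408, impact vy=-16.506
  bounce: vy ← 0.71·16.506 = 11.719
Arc 2: start y=0.000, vy=11.719 → t=2.389, apex=7.000, x_land=32.368, impact vy=-11.719
  bounce: vy ← 0.71·11.719 = 8.321
Arc 3: start y=0.000, vy=8.321 → t=1.696, apex=3.529, x_land=43.700, impact vy=-8.321
  bounce: vy ← 0.71·8.321 = 5.908
Arc 4: start y=0.000, vy=5.908 → t=1.204, apex=1.779, x_land=51.745, impact vy=-5.908
  bounce: vy ← 0.71·5.908 = 4.194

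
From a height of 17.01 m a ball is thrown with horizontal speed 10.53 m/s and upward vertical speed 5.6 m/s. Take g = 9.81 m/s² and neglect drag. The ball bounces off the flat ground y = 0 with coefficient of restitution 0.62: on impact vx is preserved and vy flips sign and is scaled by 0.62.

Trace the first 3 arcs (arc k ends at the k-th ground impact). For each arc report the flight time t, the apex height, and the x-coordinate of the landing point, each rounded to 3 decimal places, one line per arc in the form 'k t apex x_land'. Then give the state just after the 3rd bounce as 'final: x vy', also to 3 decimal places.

1 2.519 18.608 26.521
2 2.415 7.153 51.953
3 1.497 2.750 67.721
final: 67.721 4.554

Arc 1: start y=17.010, vy=5.600 → t=2.519, apex=18.608, x_land=26.521, impact vy=-19.107
  bounce: vy ← 0.62·19.107 = 11.847
Arc 2: start y=0.000, vy=11.847 → t=2.415, apex=7.153, x_land=51.953, impact vy=-11.847
  bounce: vy ← 0.62·11.847 = 7.345
Arc 3: start y=0.000, vy=7.345 → t=1.497, apex=2.750, x_land=67.721, impact vy=-7.345
  bounce: vy ← 0.62·7.345 = 4.554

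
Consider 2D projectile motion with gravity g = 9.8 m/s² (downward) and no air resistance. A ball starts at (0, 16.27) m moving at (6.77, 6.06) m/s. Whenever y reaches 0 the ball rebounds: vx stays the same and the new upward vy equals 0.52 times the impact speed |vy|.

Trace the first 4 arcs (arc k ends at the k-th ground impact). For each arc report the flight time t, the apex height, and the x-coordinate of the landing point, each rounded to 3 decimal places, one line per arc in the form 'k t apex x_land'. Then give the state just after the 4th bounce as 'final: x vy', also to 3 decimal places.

Arc 1: start y=16.270, vy=6.060 → t=2.543, apex=18.144, x_land=17.214, impact vy=-18.858
  bounce: vy ← 0.52·18.858 = 9.806
Arc 2: start y=0.000, vy=9.806 → t=2.001, apex=4.906, x_land=30.762, impact vy=-9.806
  bounce: vy ← 0.52·9.806 = 5.099
Arc 3: start y=0.000, vy=5.099 → t=1.041, apex=1.327, x_land=37.807, impact vy=-5.099
  bounce: vy ← 0.52·5.099 = 2.652
Arc 4: start y=0.000, vy=2.652 → t=0.541, apex=0.359, x_land=41.471, impact vy=-2.652
  bounce: vy ← 0.52·2.652 = 1.379

1 2.543 18.144 17.214
2 2.001 4.906 30.762
3 1.041 1.327 37.807
4 0.541 0.359 41.471
final: 41.471 1.379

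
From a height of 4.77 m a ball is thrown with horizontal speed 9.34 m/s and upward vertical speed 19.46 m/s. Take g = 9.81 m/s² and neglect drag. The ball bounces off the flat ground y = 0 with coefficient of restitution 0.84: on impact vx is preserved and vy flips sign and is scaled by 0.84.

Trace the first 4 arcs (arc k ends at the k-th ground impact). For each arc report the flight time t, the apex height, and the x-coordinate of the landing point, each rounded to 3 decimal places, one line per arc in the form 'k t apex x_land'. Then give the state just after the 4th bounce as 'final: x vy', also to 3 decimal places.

Arc 1: start y=4.770, vy=19.460 → t=4.199, apex=24.071, x_land=39.218, impact vy=-21.732
  bounce: vy ← 0.84·21.732 = 18.255
Arc 2: start y=0.000, vy=18.255 → t=3.722, apex=16.985, x_land=73.979, impact vy=-18.255
  bounce: vy ← 0.84·18.255 = 15.334
Arc 3: start y=0.000, vy=15.334 → t=3.126, apex=11.984, x_land=103.178, impact vy=-15.334
  bounce: vy ← 0.84·15.334 = 12.881
Arc 4: start y=0.000, vy=12.881 → t=2.626, apex=8.456, x_land=127.705, impact vy=-12.881
  bounce: vy ← 0.84·12.881 = 10.820

1 4.199 24.071 39.218
2 3.722 16.985 73.979
3 3.126 11.984 103.178
4 2.626 8.456 127.705
final: 127.705 10.820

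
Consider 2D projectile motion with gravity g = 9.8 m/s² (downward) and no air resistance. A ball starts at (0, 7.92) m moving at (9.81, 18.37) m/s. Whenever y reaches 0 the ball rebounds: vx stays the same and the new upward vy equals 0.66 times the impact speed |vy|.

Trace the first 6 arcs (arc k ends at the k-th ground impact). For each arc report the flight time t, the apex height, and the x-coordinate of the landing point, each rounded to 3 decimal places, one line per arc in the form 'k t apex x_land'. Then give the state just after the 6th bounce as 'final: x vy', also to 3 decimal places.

1 4.139 25.137 40.608
2 2.990 10.950 69.937
3 1.973 4.770 89.295
4 1.302 2.078 102.071
5 0.860 0.905 110.503
6 0.567 0.394 116.068
final: 116.068 1.835

Arc 1: start y=7.920, vy=18.370 → t=4.139, apex=25.137, x_land=40.608, impact vy=-22.197
  bounce: vy ← 0.66·22.197 = 14.650
Arc 2: start y=0.000, vy=14.650 → t=2.990, apex=10.950, x_land=69.937, impact vy=-14.650
  bounce: vy ← 0.66·14.650 = 9.669
Arc 3: start y=0.000, vy=9.669 → t=1.973, apex=4.770, x_land=89.295, impact vy=-9.669
  bounce: vy ← 0.66·9.669 = 6.381
Arc 4: start y=0.000, vy=6.381 → t=1.302, apex=2.078, x_land=102.071, impact vy=-6.381
  bounce: vy ← 0.66·6.381 = 4.212
Arc 5: start y=0.000, vy=4.212 → t=0.860, apex=0.905, x_land=110.503, impact vy=-4.212
  bounce: vy ← 0.66·4.212 = 2.780
Arc 6: start y=0.000, vy=2.780 → t=0.567, apex=0.394, x_land=116.068, impact vy=-2.780
  bounce: vy ← 0.66·2.780 = 1.835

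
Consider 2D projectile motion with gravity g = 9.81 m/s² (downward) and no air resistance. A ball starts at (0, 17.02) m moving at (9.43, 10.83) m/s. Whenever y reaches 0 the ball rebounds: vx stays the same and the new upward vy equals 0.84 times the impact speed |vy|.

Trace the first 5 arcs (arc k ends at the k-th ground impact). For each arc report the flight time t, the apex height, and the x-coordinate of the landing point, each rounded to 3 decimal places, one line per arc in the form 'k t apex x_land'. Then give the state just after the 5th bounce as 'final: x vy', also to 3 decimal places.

1 3.269 22.998 30.830
2 3.638 16.227 65.134
3 3.056 11.450 93.949
4 2.567 8.079 118.154
5 2.156 5.701 138.487
final: 138.487 8.884

Arc 1: start y=17.020, vy=10.830 → t=3.269, apex=22.998, x_land=30.830, impact vy=-21.242
  bounce: vy ← 0.84·21.242 = 17.843
Arc 2: start y=0.000, vy=17.843 → t=3.638, apex=16.227, x_land=65.134, impact vy=-17.843
  bounce: vy ← 0.84·17.843 = 14.988
Arc 3: start y=0.000, vy=14.988 → t=3.056, apex=11.450, x_land=93.949, impact vy=-14.988
  bounce: vy ← 0.84·14.988 = 12.590
Arc 4: start y=0.000, vy=12.590 → t=2.567, apex=8.079, x_land=118.154, impact vy=-12.590
  bounce: vy ← 0.84·12.590 = 10.576
Arc 5: start y=0.000, vy=10.576 → t=2.156, apex=5.701, x_land=138.487, impact vy=-10.576
  bounce: vy ← 0.84·10.576 = 8.884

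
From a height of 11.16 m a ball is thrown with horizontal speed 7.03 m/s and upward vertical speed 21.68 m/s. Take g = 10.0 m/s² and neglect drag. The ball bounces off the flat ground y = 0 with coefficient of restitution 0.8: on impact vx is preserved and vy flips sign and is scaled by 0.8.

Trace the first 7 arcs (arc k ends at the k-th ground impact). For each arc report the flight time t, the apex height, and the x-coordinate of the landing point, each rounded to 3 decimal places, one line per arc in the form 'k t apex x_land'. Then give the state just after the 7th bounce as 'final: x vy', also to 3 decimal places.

Arc 1: start y=11.160, vy=21.680 → t=4.801, apex=34.661, x_land=33.750, impact vy=-26.329
  bounce: vy ← 0.8·26.329 = 21.063
Arc 2: start y=0.000, vy=21.063 → t=4.213, apex=22.183, x_land=63.365, impact vy=-21.063
  bounce: vy ← 0.8·21.063 = 16.851
Arc 3: start y=0.000, vy=16.851 → t=3.370, apex=14.197, x_land=87.057, impact vy=-16.851
  bounce: vy ← 0.8·16.851 = 13.481
Arc 4: start y=0.000, vy=13.481 → t=2.696, apex=9.086, x_land=106.011, impact vy=-13.481
  bounce: vy ← 0.8·13.481 = 10.784
Arc 5: start y=0.000, vy=10.784 → t=2.157, apex=5.815, x_land=121.174, impact vy=-10.784
  bounce: vy ← 0.8·10.784 = 8.628
Arc 6: start y=0.000, vy=8.628 → t=1.726, apex=3.722, x_land=133.304, impact vy=-8.628
  bounce: vy ← 0.8·8.628 = 6.902
Arc 7: start y=0.000, vy=6.902 → t=1.380, apex=2.382, x_land=143.008, impact vy=-6.902
  bounce: vy ← 0.8·6.902 = 5.522

1 4.801 34.661 33.750
2 4.213 22.183 63.365
3 3.370 14.197 87.057
4 2.696 9.086 106.011
5 2.157 5.815 121.174
6 1.726 3.722 133.304
7 1.380 2.382 143.008
final: 143.008 5.522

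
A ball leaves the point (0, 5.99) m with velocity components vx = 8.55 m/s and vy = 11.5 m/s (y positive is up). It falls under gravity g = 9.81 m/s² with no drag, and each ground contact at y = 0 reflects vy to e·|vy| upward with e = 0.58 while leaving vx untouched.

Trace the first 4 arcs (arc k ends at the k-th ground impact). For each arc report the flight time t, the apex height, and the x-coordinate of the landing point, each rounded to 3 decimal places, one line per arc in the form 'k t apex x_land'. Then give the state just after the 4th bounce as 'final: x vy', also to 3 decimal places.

1 2.783 12.731 23.797
2 1.869 4.283 39.775
3 1.084 1.441 49.043
4 0.629 0.485 54.418
final: 54.418 1.788

Arc 1: start y=5.990, vy=11.500 → t=2.783, apex=12.731, x_land=23.797, impact vy=-15.804
  bounce: vy ← 0.58·15.804 = 9.166
Arc 2: start y=0.000, vy=9.166 → t=1.869, apex=4.283, x_land=39.775, impact vy=-9.166
  bounce: vy ← 0.58·9.166 = 5.317
Arc 3: start y=0.000, vy=5.317 → t=1.084, apex=1.441, x_land=49.043, impact vy=-5.317
  bounce: vy ← 0.58·5.317 = 3.084
Arc 4: start y=0.000, vy=3.084 → t=0.629, apex=0.485, x_land=54.418, impact vy=-3.084
  bounce: vy ← 0.58·3.084 = 1.788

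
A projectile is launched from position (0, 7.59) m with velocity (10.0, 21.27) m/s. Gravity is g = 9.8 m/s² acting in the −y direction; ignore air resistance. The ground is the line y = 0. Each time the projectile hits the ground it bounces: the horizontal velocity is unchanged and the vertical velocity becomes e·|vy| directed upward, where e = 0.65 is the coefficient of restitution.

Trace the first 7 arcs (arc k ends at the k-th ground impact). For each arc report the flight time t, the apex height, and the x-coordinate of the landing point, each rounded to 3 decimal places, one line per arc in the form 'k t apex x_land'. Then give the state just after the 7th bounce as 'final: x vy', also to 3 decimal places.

Arc 1: start y=7.590, vy=21.270 → t=4.672, apex=30.672, x_land=46.723, impact vy=-24.519
  bounce: vy ← 0.65·24.519 = 15.937
Arc 2: start y=0.000, vy=15.937 → t=3.253, apex=12.959, x_land=79.248, impact vy=-15.937
  bounce: vy ← 0.65·15.937 = 10.359
Arc 3: start y=0.000, vy=10.359 → t=2.114, apex=5.475, x_land=100.390, impact vy=-10.359
  bounce: vy ← 0.65·10.359 = 6.734
Arc 4: start y=0.000, vy=6.734 → t=1.374, apex=2.313, x_land=114.132, impact vy=-6.734
  bounce: vy ← 0.65·6.734 = 4.377
Arc 5: start y=0.000, vy=4.377 → t=0.893, apex=0.977, x_land=123.064, impact vy=-4.377
  bounce: vy ← 0.65·4.377 = 2.845
Arc 6: start y=0.000, vy=2.845 → t=0.581, apex=0.413, x_land=128.870, impact vy=-2.845
  bounce: vy ← 0.65·2.845 = 1.849
Arc 7: start y=0.000, vy=1.849 → t=0.377, apex=0.174, x_land=132.644, impact vy=-1.849
  bounce: vy ← 0.65·1.849 = 1.202

1 4.672 30.672 46.723
2 3.253 12.959 79.248
3 2.114 5.475 100.390
4 1.374 2.313 114.132
5 0.893 0.977 123.064
6 0.581 0.413 128.870
7 0.377 0.174 132.644
final: 132.644 1.202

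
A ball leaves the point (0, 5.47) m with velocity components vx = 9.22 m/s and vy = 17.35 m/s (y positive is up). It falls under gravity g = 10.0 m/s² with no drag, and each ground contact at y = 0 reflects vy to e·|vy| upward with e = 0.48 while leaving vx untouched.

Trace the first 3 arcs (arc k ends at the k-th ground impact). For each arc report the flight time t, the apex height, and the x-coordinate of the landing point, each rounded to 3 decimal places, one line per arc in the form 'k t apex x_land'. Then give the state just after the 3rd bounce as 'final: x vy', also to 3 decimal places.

Arc 1: start y=5.470, vy=17.350 → t=3.761, apex=20.521, x_land=34.675, impact vy=-20.259
  bounce: vy ← 0.48·20.259 = 9.724
Arc 2: start y=0.000, vy=9.724 → t=1.945, apex=4.728, x_land=52.607, impact vy=-9.724
  bounce: vy ← 0.48·9.724 = 4.668
Arc 3: start y=0.000, vy=4.668 → t=0.934, apex=1.089, x_land=61.214, impact vy=-4.668
  bounce: vy ← 0.48·4.668 = 2.240

1 3.761 20.521 34.675
2 1.945 4.728 52.607
3 0.934 1.089 61.214
final: 61.214 2.240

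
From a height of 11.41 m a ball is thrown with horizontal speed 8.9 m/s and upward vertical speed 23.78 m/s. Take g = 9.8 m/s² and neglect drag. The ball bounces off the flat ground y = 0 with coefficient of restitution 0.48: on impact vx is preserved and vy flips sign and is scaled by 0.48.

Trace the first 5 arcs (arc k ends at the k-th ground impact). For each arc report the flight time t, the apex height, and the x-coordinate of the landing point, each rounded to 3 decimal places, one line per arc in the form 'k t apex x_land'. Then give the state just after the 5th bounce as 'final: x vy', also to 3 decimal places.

Arc 1: start y=11.410, vy=23.780 → t=5.293, apex=40.261, x_land=47.108, impact vy=-28.091
  bounce: vy ← 0.48·28.091 = 13.484
Arc 2: start y=0.000, vy=13.484 → t=2.752, apex=9.276, x_land=71.599, impact vy=-13.484
  bounce: vy ← 0.48·13.484 = 6.472
Arc 3: start y=0.000, vy=6.472 → t=1.321, apex=2.137, x_land=83.354, impact vy=-6.472
  bounce: vy ← 0.48·6.472 = 3.107
Arc 4: start y=0.000, vy=3.107 → t=0.634, apex=0.492, x_land=88.997, impact vy=-3.107
  bounce: vy ← 0.48·3.107 = 1.491
Arc 5: start y=0.000, vy=1.491 → t=0.304, apex=0.113, x_land=91.706, impact vy=-1.491
  bounce: vy ← 0.48·1.491 = 0.716

1 5.293 40.261 47.108
2 2.752 9.276 71.599
3 1.321 2.137 83.354
4 0.634 0.492 88.997
5 0.304 0.113 91.706
final: 91.706 0.716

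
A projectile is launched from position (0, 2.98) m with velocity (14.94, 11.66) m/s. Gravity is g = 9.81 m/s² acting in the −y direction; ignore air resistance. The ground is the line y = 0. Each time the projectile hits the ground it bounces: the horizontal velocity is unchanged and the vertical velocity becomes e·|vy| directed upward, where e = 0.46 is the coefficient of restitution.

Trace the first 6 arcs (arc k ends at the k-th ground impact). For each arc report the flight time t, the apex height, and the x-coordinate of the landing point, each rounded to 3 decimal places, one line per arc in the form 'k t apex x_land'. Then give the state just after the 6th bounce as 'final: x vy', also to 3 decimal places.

1 2.610 9.909 38.993
2 1.308 2.097 58.529
3 0.602 0.444 67.516
4 0.277 0.094 71.650
5 0.127 0.020 73.551
6 0.059 0.004 74.426
final: 74.426 0.132

Arc 1: start y=2.980, vy=11.660 → t=2.610, apex=9.909, x_land=38.993, impact vy=-13.944
  bounce: vy ← 0.46·13.944 = 6.414
Arc 2: start y=0.000, vy=6.414 → t=1.308, apex=2.097, x_land=58.529, impact vy=-6.414
  bounce: vy ← 0.46·6.414 = 2.950
Arc 3: start y=0.000, vy=2.950 → t=0.602, apex=0.444, x_land=67.516, impact vy=-2.950
  bounce: vy ← 0.46·2.950 = 1.357
Arc 4: start y=0.000, vy=1.357 → t=0.277, apex=0.094, x_land=71.650, impact vy=-1.357
  bounce: vy ← 0.46·1.357 = 0.624
Arc 5: start y=0.000, vy=0.624 → t=0.127, apex=0.020, x_land=73.551, impact vy=-0.624
  bounce: vy ← 0.46·0.624 = 0.287
Arc 6: start y=0.000, vy=0.287 → t=0.059, apex=0.004, x_land=74.426, impact vy=-0.287
  bounce: vy ← 0.46·0.287 = 0.132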